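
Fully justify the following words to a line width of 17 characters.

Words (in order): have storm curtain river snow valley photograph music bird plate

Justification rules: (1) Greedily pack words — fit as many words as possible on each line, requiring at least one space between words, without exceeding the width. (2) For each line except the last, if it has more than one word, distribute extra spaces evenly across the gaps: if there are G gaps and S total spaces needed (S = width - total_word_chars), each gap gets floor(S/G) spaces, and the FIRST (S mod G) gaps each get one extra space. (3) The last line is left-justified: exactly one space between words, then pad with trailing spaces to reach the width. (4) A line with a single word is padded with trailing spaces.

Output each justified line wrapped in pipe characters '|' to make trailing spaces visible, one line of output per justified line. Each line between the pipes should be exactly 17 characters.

Answer: |have        storm|
|curtain     river|
|snow       valley|
|photograph  music|
|bird plate       |

Derivation:
Line 1: ['have', 'storm'] (min_width=10, slack=7)
Line 2: ['curtain', 'river'] (min_width=13, slack=4)
Line 3: ['snow', 'valley'] (min_width=11, slack=6)
Line 4: ['photograph', 'music'] (min_width=16, slack=1)
Line 5: ['bird', 'plate'] (min_width=10, slack=7)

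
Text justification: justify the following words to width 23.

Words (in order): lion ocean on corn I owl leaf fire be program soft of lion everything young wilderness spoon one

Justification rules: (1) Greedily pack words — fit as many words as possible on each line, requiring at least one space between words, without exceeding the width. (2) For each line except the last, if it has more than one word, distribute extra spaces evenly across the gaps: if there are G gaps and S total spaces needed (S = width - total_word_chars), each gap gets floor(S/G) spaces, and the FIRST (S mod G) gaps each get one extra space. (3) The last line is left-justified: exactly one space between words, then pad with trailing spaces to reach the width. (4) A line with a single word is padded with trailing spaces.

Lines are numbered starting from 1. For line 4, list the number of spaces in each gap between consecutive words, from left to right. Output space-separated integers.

Line 1: ['lion', 'ocean', 'on', 'corn', 'I'] (min_width=20, slack=3)
Line 2: ['owl', 'leaf', 'fire', 'be'] (min_width=16, slack=7)
Line 3: ['program', 'soft', 'of', 'lion'] (min_width=20, slack=3)
Line 4: ['everything', 'young'] (min_width=16, slack=7)
Line 5: ['wilderness', 'spoon', 'one'] (min_width=20, slack=3)

Answer: 8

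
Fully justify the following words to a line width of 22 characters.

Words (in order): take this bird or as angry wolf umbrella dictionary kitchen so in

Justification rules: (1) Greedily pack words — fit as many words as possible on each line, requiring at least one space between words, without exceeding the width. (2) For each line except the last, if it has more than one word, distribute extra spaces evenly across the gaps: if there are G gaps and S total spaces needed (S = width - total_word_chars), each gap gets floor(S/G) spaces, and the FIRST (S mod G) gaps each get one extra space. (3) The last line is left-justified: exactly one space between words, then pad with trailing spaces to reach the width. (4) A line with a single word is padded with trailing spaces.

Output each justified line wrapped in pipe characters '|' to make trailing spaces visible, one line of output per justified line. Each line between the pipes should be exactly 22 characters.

Answer: |take  this  bird or as|
|angry   wolf  umbrella|
|dictionary  kitchen so|
|in                    |

Derivation:
Line 1: ['take', 'this', 'bird', 'or', 'as'] (min_width=20, slack=2)
Line 2: ['angry', 'wolf', 'umbrella'] (min_width=19, slack=3)
Line 3: ['dictionary', 'kitchen', 'so'] (min_width=21, slack=1)
Line 4: ['in'] (min_width=2, slack=20)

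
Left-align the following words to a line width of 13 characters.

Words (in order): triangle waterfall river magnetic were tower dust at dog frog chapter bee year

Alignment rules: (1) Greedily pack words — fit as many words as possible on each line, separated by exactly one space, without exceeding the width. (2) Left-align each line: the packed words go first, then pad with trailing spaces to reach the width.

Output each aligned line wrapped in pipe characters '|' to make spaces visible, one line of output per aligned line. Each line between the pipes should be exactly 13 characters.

Answer: |triangle     |
|waterfall    |
|river        |
|magnetic were|
|tower dust at|
|dog frog     |
|chapter bee  |
|year         |

Derivation:
Line 1: ['triangle'] (min_width=8, slack=5)
Line 2: ['waterfall'] (min_width=9, slack=4)
Line 3: ['river'] (min_width=5, slack=8)
Line 4: ['magnetic', 'were'] (min_width=13, slack=0)
Line 5: ['tower', 'dust', 'at'] (min_width=13, slack=0)
Line 6: ['dog', 'frog'] (min_width=8, slack=5)
Line 7: ['chapter', 'bee'] (min_width=11, slack=2)
Line 8: ['year'] (min_width=4, slack=9)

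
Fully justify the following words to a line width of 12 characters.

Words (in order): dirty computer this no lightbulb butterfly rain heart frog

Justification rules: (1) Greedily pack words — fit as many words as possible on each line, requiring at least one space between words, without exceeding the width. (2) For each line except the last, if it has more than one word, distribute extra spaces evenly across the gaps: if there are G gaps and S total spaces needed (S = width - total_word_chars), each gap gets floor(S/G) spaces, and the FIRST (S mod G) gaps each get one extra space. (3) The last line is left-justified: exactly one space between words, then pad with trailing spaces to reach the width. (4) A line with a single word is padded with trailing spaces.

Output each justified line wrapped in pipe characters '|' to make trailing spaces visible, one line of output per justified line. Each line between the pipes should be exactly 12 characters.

Line 1: ['dirty'] (min_width=5, slack=7)
Line 2: ['computer'] (min_width=8, slack=4)
Line 3: ['this', 'no'] (min_width=7, slack=5)
Line 4: ['lightbulb'] (min_width=9, slack=3)
Line 5: ['butterfly'] (min_width=9, slack=3)
Line 6: ['rain', 'heart'] (min_width=10, slack=2)
Line 7: ['frog'] (min_width=4, slack=8)

Answer: |dirty       |
|computer    |
|this      no|
|lightbulb   |
|butterfly   |
|rain   heart|
|frog        |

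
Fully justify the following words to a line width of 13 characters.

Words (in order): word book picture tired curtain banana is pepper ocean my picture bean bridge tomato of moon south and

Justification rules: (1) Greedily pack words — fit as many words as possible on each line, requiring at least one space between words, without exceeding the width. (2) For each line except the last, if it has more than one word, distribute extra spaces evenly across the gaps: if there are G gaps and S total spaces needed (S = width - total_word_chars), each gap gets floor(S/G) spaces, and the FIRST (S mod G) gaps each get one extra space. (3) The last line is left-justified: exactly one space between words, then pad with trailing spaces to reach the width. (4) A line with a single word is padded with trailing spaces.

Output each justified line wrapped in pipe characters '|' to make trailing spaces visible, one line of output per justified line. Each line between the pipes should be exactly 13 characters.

Answer: |word     book|
|picture tired|
|curtain      |
|banana     is|
|pepper  ocean|
|my    picture|
|bean   bridge|
|tomato     of|
|moon    south|
|and          |

Derivation:
Line 1: ['word', 'book'] (min_width=9, slack=4)
Line 2: ['picture', 'tired'] (min_width=13, slack=0)
Line 3: ['curtain'] (min_width=7, slack=6)
Line 4: ['banana', 'is'] (min_width=9, slack=4)
Line 5: ['pepper', 'ocean'] (min_width=12, slack=1)
Line 6: ['my', 'picture'] (min_width=10, slack=3)
Line 7: ['bean', 'bridge'] (min_width=11, slack=2)
Line 8: ['tomato', 'of'] (min_width=9, slack=4)
Line 9: ['moon', 'south'] (min_width=10, slack=3)
Line 10: ['and'] (min_width=3, slack=10)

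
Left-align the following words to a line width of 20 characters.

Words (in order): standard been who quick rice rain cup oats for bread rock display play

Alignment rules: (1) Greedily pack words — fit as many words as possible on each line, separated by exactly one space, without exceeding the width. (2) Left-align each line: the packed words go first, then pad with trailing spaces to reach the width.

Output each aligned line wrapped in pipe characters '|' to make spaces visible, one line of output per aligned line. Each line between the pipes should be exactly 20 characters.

Answer: |standard been who   |
|quick rice rain cup |
|oats for bread rock |
|display play        |

Derivation:
Line 1: ['standard', 'been', 'who'] (min_width=17, slack=3)
Line 2: ['quick', 'rice', 'rain', 'cup'] (min_width=19, slack=1)
Line 3: ['oats', 'for', 'bread', 'rock'] (min_width=19, slack=1)
Line 4: ['display', 'play'] (min_width=12, slack=8)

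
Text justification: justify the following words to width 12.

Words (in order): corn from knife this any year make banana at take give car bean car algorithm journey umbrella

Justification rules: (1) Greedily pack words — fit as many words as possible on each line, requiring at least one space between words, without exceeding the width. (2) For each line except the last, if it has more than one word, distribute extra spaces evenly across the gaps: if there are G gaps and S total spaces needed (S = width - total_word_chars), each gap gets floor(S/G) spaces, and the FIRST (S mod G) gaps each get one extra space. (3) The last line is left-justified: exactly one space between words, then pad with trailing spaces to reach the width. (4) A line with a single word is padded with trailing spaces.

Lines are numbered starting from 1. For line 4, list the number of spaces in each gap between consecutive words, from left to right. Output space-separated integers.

Answer: 2

Derivation:
Line 1: ['corn', 'from'] (min_width=9, slack=3)
Line 2: ['knife', 'this'] (min_width=10, slack=2)
Line 3: ['any', 'year'] (min_width=8, slack=4)
Line 4: ['make', 'banana'] (min_width=11, slack=1)
Line 5: ['at', 'take', 'give'] (min_width=12, slack=0)
Line 6: ['car', 'bean', 'car'] (min_width=12, slack=0)
Line 7: ['algorithm'] (min_width=9, slack=3)
Line 8: ['journey'] (min_width=7, slack=5)
Line 9: ['umbrella'] (min_width=8, slack=4)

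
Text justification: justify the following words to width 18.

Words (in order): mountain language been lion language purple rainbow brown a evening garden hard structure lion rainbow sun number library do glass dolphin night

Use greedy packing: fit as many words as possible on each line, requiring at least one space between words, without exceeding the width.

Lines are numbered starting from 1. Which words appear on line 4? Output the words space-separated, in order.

Answer: brown a evening

Derivation:
Line 1: ['mountain', 'language'] (min_width=17, slack=1)
Line 2: ['been', 'lion', 'language'] (min_width=18, slack=0)
Line 3: ['purple', 'rainbow'] (min_width=14, slack=4)
Line 4: ['brown', 'a', 'evening'] (min_width=15, slack=3)
Line 5: ['garden', 'hard'] (min_width=11, slack=7)
Line 6: ['structure', 'lion'] (min_width=14, slack=4)
Line 7: ['rainbow', 'sun', 'number'] (min_width=18, slack=0)
Line 8: ['library', 'do', 'glass'] (min_width=16, slack=2)
Line 9: ['dolphin', 'night'] (min_width=13, slack=5)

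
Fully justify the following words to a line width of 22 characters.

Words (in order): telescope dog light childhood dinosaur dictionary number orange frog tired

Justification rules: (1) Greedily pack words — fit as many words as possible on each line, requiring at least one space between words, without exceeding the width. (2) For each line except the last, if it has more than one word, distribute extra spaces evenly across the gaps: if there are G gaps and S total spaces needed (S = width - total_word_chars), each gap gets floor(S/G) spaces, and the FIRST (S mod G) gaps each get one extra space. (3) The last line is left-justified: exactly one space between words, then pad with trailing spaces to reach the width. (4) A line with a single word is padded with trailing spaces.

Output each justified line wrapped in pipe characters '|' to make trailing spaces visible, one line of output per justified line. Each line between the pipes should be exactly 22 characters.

Answer: |telescope   dog  light|
|childhood     dinosaur|
|dictionary      number|
|orange frog tired     |

Derivation:
Line 1: ['telescope', 'dog', 'light'] (min_width=19, slack=3)
Line 2: ['childhood', 'dinosaur'] (min_width=18, slack=4)
Line 3: ['dictionary', 'number'] (min_width=17, slack=5)
Line 4: ['orange', 'frog', 'tired'] (min_width=17, slack=5)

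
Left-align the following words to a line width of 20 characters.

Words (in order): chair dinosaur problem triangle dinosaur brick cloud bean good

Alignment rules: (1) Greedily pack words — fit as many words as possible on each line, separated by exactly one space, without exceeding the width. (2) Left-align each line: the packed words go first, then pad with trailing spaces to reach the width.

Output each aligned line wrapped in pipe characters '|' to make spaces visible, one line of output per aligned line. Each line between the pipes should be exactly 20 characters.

Line 1: ['chair', 'dinosaur'] (min_width=14, slack=6)
Line 2: ['problem', 'triangle'] (min_width=16, slack=4)
Line 3: ['dinosaur', 'brick', 'cloud'] (min_width=20, slack=0)
Line 4: ['bean', 'good'] (min_width=9, slack=11)

Answer: |chair dinosaur      |
|problem triangle    |
|dinosaur brick cloud|
|bean good           |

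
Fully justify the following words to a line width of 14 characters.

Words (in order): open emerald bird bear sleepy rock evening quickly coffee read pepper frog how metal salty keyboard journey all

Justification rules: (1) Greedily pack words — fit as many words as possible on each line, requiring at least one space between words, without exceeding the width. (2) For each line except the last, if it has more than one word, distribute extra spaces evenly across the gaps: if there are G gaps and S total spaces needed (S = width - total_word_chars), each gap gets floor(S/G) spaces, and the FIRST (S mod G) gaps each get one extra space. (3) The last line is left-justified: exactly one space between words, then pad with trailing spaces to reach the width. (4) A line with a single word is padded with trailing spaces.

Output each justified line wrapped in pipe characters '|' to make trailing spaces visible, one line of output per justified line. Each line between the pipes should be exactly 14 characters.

Line 1: ['open', 'emerald'] (min_width=12, slack=2)
Line 2: ['bird', 'bear'] (min_width=9, slack=5)
Line 3: ['sleepy', 'rock'] (min_width=11, slack=3)
Line 4: ['evening'] (min_width=7, slack=7)
Line 5: ['quickly', 'coffee'] (min_width=14, slack=0)
Line 6: ['read', 'pepper'] (min_width=11, slack=3)
Line 7: ['frog', 'how', 'metal'] (min_width=14, slack=0)
Line 8: ['salty', 'keyboard'] (min_width=14, slack=0)
Line 9: ['journey', 'all'] (min_width=11, slack=3)

Answer: |open   emerald|
|bird      bear|
|sleepy    rock|
|evening       |
|quickly coffee|
|read    pepper|
|frog how metal|
|salty keyboard|
|journey all   |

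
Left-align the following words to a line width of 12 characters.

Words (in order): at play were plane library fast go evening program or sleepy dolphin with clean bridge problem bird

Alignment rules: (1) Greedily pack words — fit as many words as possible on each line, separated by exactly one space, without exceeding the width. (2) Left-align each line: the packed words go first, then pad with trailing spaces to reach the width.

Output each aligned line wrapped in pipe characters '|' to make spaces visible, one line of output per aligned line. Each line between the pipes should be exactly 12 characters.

Line 1: ['at', 'play', 'were'] (min_width=12, slack=0)
Line 2: ['plane'] (min_width=5, slack=7)
Line 3: ['library', 'fast'] (min_width=12, slack=0)
Line 4: ['go', 'evening'] (min_width=10, slack=2)
Line 5: ['program', 'or'] (min_width=10, slack=2)
Line 6: ['sleepy'] (min_width=6, slack=6)
Line 7: ['dolphin', 'with'] (min_width=12, slack=0)
Line 8: ['clean', 'bridge'] (min_width=12, slack=0)
Line 9: ['problem', 'bird'] (min_width=12, slack=0)

Answer: |at play were|
|plane       |
|library fast|
|go evening  |
|program or  |
|sleepy      |
|dolphin with|
|clean bridge|
|problem bird|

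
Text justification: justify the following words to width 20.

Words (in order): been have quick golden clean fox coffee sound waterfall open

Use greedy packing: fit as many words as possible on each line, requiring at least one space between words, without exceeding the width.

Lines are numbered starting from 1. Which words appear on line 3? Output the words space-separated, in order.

Line 1: ['been', 'have', 'quick'] (min_width=15, slack=5)
Line 2: ['golden', 'clean', 'fox'] (min_width=16, slack=4)
Line 3: ['coffee', 'sound'] (min_width=12, slack=8)
Line 4: ['waterfall', 'open'] (min_width=14, slack=6)

Answer: coffee sound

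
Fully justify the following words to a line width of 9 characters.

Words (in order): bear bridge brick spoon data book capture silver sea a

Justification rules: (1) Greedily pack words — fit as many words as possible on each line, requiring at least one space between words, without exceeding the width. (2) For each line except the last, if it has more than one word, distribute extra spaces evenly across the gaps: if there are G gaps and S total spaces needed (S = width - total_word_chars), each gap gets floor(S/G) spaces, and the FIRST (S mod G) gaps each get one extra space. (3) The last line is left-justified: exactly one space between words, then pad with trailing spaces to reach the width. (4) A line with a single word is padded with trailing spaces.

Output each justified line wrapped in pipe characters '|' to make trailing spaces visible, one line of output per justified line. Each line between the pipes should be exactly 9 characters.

Line 1: ['bear'] (min_width=4, slack=5)
Line 2: ['bridge'] (min_width=6, slack=3)
Line 3: ['brick'] (min_width=5, slack=4)
Line 4: ['spoon'] (min_width=5, slack=4)
Line 5: ['data', 'book'] (min_width=9, slack=0)
Line 6: ['capture'] (min_width=7, slack=2)
Line 7: ['silver'] (min_width=6, slack=3)
Line 8: ['sea', 'a'] (min_width=5, slack=4)

Answer: |bear     |
|bridge   |
|brick    |
|spoon    |
|data book|
|capture  |
|silver   |
|sea a    |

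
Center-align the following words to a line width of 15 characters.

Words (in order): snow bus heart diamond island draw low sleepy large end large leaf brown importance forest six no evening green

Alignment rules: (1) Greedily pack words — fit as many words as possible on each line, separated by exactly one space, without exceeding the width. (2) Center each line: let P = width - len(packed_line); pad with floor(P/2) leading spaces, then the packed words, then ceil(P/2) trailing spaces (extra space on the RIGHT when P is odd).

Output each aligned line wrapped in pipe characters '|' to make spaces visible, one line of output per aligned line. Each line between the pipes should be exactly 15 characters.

Line 1: ['snow', 'bus', 'heart'] (min_width=14, slack=1)
Line 2: ['diamond', 'island'] (min_width=14, slack=1)
Line 3: ['draw', 'low', 'sleepy'] (min_width=15, slack=0)
Line 4: ['large', 'end', 'large'] (min_width=15, slack=0)
Line 5: ['leaf', 'brown'] (min_width=10, slack=5)
Line 6: ['importance'] (min_width=10, slack=5)
Line 7: ['forest', 'six', 'no'] (min_width=13, slack=2)
Line 8: ['evening', 'green'] (min_width=13, slack=2)

Answer: |snow bus heart |
|diamond island |
|draw low sleepy|
|large end large|
|  leaf brown   |
|  importance   |
| forest six no |
| evening green |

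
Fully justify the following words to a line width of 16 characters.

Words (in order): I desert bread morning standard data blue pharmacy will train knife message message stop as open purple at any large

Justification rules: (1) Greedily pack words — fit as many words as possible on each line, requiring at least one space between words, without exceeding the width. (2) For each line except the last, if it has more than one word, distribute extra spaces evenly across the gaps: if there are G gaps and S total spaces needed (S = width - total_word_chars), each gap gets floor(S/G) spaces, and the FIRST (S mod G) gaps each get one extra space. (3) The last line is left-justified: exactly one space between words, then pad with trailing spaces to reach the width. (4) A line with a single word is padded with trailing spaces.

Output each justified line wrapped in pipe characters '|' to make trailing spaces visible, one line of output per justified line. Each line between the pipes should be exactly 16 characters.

Line 1: ['I', 'desert', 'bread'] (min_width=14, slack=2)
Line 2: ['morning', 'standard'] (min_width=16, slack=0)
Line 3: ['data', 'blue'] (min_width=9, slack=7)
Line 4: ['pharmacy', 'will'] (min_width=13, slack=3)
Line 5: ['train', 'knife'] (min_width=11, slack=5)
Line 6: ['message', 'message'] (min_width=15, slack=1)
Line 7: ['stop', 'as', 'open'] (min_width=12, slack=4)
Line 8: ['purple', 'at', 'any'] (min_width=13, slack=3)
Line 9: ['large'] (min_width=5, slack=11)

Answer: |I  desert  bread|
|morning standard|
|data        blue|
|pharmacy    will|
|train      knife|
|message  message|
|stop   as   open|
|purple   at  any|
|large           |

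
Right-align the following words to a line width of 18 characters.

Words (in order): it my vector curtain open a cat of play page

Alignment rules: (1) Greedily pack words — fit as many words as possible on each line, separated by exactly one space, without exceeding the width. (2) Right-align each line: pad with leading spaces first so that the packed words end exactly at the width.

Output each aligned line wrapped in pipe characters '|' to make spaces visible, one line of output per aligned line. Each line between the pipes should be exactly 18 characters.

Line 1: ['it', 'my', 'vector'] (min_width=12, slack=6)
Line 2: ['curtain', 'open', 'a', 'cat'] (min_width=18, slack=0)
Line 3: ['of', 'play', 'page'] (min_width=12, slack=6)

Answer: |      it my vector|
|curtain open a cat|
|      of play page|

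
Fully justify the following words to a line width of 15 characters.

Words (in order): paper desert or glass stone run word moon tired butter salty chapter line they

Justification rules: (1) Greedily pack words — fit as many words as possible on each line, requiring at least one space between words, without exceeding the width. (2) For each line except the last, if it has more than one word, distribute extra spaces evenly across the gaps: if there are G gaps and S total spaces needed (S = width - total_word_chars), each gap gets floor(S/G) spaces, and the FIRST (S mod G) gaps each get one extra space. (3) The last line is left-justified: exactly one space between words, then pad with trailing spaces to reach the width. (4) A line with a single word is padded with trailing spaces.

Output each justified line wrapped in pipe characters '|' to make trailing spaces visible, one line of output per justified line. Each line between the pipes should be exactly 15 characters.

Answer: |paper desert or|
|glass stone run|
|word moon tired|
|butter    salty|
|chapter    line|
|they           |

Derivation:
Line 1: ['paper', 'desert', 'or'] (min_width=15, slack=0)
Line 2: ['glass', 'stone', 'run'] (min_width=15, slack=0)
Line 3: ['word', 'moon', 'tired'] (min_width=15, slack=0)
Line 4: ['butter', 'salty'] (min_width=12, slack=3)
Line 5: ['chapter', 'line'] (min_width=12, slack=3)
Line 6: ['they'] (min_width=4, slack=11)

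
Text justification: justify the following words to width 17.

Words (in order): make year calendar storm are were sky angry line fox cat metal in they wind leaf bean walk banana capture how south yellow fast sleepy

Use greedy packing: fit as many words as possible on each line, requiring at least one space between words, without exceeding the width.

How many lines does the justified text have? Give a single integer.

Line 1: ['make', 'year'] (min_width=9, slack=8)
Line 2: ['calendar', 'storm'] (min_width=14, slack=3)
Line 3: ['are', 'were', 'sky'] (min_width=12, slack=5)
Line 4: ['angry', 'line', 'fox'] (min_width=14, slack=3)
Line 5: ['cat', 'metal', 'in', 'they'] (min_width=17, slack=0)
Line 6: ['wind', 'leaf', 'bean'] (min_width=14, slack=3)
Line 7: ['walk', 'banana'] (min_width=11, slack=6)
Line 8: ['capture', 'how', 'south'] (min_width=17, slack=0)
Line 9: ['yellow', 'fast'] (min_width=11, slack=6)
Line 10: ['sleepy'] (min_width=6, slack=11)
Total lines: 10

Answer: 10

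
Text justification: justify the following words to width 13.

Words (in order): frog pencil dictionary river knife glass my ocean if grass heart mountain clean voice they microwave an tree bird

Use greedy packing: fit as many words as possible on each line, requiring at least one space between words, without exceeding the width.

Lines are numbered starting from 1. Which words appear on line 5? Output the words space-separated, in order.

Line 1: ['frog', 'pencil'] (min_width=11, slack=2)
Line 2: ['dictionary'] (min_width=10, slack=3)
Line 3: ['river', 'knife'] (min_width=11, slack=2)
Line 4: ['glass', 'my'] (min_width=8, slack=5)
Line 5: ['ocean', 'if'] (min_width=8, slack=5)
Line 6: ['grass', 'heart'] (min_width=11, slack=2)
Line 7: ['mountain'] (min_width=8, slack=5)
Line 8: ['clean', 'voice'] (min_width=11, slack=2)
Line 9: ['they'] (min_width=4, slack=9)
Line 10: ['microwave', 'an'] (min_width=12, slack=1)
Line 11: ['tree', 'bird'] (min_width=9, slack=4)

Answer: ocean if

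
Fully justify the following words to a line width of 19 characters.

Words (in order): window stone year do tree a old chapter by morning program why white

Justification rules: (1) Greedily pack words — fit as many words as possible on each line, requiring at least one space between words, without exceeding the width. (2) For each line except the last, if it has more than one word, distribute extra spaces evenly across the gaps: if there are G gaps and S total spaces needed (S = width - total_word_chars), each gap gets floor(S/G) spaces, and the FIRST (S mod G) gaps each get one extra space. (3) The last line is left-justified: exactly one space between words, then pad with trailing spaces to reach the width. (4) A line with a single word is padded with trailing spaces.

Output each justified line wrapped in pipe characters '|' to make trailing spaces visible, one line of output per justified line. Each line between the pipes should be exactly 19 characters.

Line 1: ['window', 'stone', 'year'] (min_width=17, slack=2)
Line 2: ['do', 'tree', 'a', 'old'] (min_width=13, slack=6)
Line 3: ['chapter', 'by', 'morning'] (min_width=18, slack=1)
Line 4: ['program', 'why', 'white'] (min_width=17, slack=2)

Answer: |window  stone  year|
|do   tree   a   old|
|chapter  by morning|
|program why white  |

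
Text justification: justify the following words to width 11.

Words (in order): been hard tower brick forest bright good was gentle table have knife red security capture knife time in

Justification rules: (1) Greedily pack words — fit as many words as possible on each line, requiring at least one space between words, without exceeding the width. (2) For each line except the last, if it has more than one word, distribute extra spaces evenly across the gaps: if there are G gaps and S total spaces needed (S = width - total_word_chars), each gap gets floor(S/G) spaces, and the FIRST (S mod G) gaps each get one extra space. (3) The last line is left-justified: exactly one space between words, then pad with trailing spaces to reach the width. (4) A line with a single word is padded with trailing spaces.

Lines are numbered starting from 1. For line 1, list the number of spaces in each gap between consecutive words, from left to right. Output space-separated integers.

Line 1: ['been', 'hard'] (min_width=9, slack=2)
Line 2: ['tower', 'brick'] (min_width=11, slack=0)
Line 3: ['forest'] (min_width=6, slack=5)
Line 4: ['bright', 'good'] (min_width=11, slack=0)
Line 5: ['was', 'gentle'] (min_width=10, slack=1)
Line 6: ['table', 'have'] (min_width=10, slack=1)
Line 7: ['knife', 'red'] (min_width=9, slack=2)
Line 8: ['security'] (min_width=8, slack=3)
Line 9: ['capture'] (min_width=7, slack=4)
Line 10: ['knife', 'time'] (min_width=10, slack=1)
Line 11: ['in'] (min_width=2, slack=9)

Answer: 3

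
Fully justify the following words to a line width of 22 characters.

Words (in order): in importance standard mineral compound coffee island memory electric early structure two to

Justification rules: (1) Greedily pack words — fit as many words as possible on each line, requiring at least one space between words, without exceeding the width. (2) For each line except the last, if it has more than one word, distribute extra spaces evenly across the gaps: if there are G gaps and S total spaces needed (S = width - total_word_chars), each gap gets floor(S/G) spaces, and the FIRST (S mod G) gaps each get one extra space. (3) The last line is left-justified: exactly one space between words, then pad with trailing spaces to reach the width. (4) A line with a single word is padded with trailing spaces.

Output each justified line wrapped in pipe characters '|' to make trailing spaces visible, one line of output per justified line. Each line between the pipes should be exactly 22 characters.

Line 1: ['in', 'importance', 'standard'] (min_width=22, slack=0)
Line 2: ['mineral', 'compound'] (min_width=16, slack=6)
Line 3: ['coffee', 'island', 'memory'] (min_width=20, slack=2)
Line 4: ['electric', 'early'] (min_width=14, slack=8)
Line 5: ['structure', 'two', 'to'] (min_width=16, slack=6)

Answer: |in importance standard|
|mineral       compound|
|coffee  island  memory|
|electric         early|
|structure two to      |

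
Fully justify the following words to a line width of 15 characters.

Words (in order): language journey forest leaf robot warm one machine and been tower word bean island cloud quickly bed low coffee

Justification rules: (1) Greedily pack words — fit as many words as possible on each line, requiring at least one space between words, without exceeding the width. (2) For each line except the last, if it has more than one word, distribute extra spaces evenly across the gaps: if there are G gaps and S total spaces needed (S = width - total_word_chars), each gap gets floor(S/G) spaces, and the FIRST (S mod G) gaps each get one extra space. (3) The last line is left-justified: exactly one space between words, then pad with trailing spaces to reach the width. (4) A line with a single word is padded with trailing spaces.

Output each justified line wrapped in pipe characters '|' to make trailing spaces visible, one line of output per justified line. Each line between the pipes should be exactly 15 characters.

Line 1: ['language'] (min_width=8, slack=7)
Line 2: ['journey', 'forest'] (min_width=14, slack=1)
Line 3: ['leaf', 'robot', 'warm'] (min_width=15, slack=0)
Line 4: ['one', 'machine', 'and'] (min_width=15, slack=0)
Line 5: ['been', 'tower', 'word'] (min_width=15, slack=0)
Line 6: ['bean', 'island'] (min_width=11, slack=4)
Line 7: ['cloud', 'quickly'] (min_width=13, slack=2)
Line 8: ['bed', 'low', 'coffee'] (min_width=14, slack=1)

Answer: |language       |
|journey  forest|
|leaf robot warm|
|one machine and|
|been tower word|
|bean     island|
|cloud   quickly|
|bed low coffee |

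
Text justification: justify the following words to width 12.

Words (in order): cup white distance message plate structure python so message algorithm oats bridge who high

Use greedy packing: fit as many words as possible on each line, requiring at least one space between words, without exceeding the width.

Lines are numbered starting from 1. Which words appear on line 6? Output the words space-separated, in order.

Answer: python so

Derivation:
Line 1: ['cup', 'white'] (min_width=9, slack=3)
Line 2: ['distance'] (min_width=8, slack=4)
Line 3: ['message'] (min_width=7, slack=5)
Line 4: ['plate'] (min_width=5, slack=7)
Line 5: ['structure'] (min_width=9, slack=3)
Line 6: ['python', 'so'] (min_width=9, slack=3)
Line 7: ['message'] (min_width=7, slack=5)
Line 8: ['algorithm'] (min_width=9, slack=3)
Line 9: ['oats', 'bridge'] (min_width=11, slack=1)
Line 10: ['who', 'high'] (min_width=8, slack=4)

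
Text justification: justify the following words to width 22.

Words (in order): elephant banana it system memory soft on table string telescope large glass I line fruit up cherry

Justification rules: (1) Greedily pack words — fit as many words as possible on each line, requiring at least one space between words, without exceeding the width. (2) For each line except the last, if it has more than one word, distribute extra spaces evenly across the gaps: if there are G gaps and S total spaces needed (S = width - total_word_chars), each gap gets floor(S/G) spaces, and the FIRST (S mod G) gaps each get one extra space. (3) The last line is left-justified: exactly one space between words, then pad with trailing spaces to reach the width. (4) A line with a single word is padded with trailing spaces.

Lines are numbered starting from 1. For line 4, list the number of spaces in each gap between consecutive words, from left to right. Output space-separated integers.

Answer: 3 2 2

Derivation:
Line 1: ['elephant', 'banana', 'it'] (min_width=18, slack=4)
Line 2: ['system', 'memory', 'soft', 'on'] (min_width=21, slack=1)
Line 3: ['table', 'string', 'telescope'] (min_width=22, slack=0)
Line 4: ['large', 'glass', 'I', 'line'] (min_width=18, slack=4)
Line 5: ['fruit', 'up', 'cherry'] (min_width=15, slack=7)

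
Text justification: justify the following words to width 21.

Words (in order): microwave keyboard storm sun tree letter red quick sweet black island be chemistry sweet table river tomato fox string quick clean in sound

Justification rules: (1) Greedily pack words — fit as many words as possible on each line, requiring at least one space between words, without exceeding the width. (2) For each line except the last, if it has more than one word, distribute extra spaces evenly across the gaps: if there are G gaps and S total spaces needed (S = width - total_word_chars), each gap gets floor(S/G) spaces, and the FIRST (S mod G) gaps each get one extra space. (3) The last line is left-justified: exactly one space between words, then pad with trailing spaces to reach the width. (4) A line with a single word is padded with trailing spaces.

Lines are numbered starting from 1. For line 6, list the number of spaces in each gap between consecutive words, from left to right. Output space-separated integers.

Line 1: ['microwave', 'keyboard'] (min_width=18, slack=3)
Line 2: ['storm', 'sun', 'tree', 'letter'] (min_width=21, slack=0)
Line 3: ['red', 'quick', 'sweet', 'black'] (min_width=21, slack=0)
Line 4: ['island', 'be', 'chemistry'] (min_width=19, slack=2)
Line 5: ['sweet', 'table', 'river'] (min_width=17, slack=4)
Line 6: ['tomato', 'fox', 'string'] (min_width=17, slack=4)
Line 7: ['quick', 'clean', 'in', 'sound'] (min_width=20, slack=1)

Answer: 3 3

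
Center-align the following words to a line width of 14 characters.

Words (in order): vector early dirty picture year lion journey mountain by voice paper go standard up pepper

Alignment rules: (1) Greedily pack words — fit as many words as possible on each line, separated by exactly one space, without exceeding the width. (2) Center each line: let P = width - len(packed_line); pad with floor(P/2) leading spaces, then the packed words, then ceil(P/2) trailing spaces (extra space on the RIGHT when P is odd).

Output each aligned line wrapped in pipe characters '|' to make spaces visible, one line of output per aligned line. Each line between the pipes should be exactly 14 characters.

Answer: | vector early |
|dirty picture |
|  year lion   |
|   journey    |
| mountain by  |
|voice paper go|
| standard up  |
|    pepper    |

Derivation:
Line 1: ['vector', 'early'] (min_width=12, slack=2)
Line 2: ['dirty', 'picture'] (min_width=13, slack=1)
Line 3: ['year', 'lion'] (min_width=9, slack=5)
Line 4: ['journey'] (min_width=7, slack=7)
Line 5: ['mountain', 'by'] (min_width=11, slack=3)
Line 6: ['voice', 'paper', 'go'] (min_width=14, slack=0)
Line 7: ['standard', 'up'] (min_width=11, slack=3)
Line 8: ['pepper'] (min_width=6, slack=8)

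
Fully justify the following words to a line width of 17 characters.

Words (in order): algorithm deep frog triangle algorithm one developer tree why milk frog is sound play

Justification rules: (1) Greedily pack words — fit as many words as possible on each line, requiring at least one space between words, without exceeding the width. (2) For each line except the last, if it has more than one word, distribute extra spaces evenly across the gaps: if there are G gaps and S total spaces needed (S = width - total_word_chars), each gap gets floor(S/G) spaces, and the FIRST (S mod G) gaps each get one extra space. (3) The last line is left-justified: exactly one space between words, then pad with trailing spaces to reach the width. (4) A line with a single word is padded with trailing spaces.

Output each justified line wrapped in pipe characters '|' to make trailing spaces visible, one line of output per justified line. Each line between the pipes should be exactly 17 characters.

Answer: |algorithm    deep|
|frog     triangle|
|algorithm     one|
|developer    tree|
|why  milk frog is|
|sound play       |

Derivation:
Line 1: ['algorithm', 'deep'] (min_width=14, slack=3)
Line 2: ['frog', 'triangle'] (min_width=13, slack=4)
Line 3: ['algorithm', 'one'] (min_width=13, slack=4)
Line 4: ['developer', 'tree'] (min_width=14, slack=3)
Line 5: ['why', 'milk', 'frog', 'is'] (min_width=16, slack=1)
Line 6: ['sound', 'play'] (min_width=10, slack=7)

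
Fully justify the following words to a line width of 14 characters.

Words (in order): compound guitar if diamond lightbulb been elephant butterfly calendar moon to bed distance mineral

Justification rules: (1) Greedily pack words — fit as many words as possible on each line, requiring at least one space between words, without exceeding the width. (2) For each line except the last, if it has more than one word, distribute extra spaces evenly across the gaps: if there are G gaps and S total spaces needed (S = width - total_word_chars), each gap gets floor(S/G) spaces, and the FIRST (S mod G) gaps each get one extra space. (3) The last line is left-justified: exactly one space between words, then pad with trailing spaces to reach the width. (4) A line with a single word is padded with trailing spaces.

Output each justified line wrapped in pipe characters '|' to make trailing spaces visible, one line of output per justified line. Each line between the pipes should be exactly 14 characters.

Line 1: ['compound'] (min_width=8, slack=6)
Line 2: ['guitar', 'if'] (min_width=9, slack=5)
Line 3: ['diamond'] (min_width=7, slack=7)
Line 4: ['lightbulb', 'been'] (min_width=14, slack=0)
Line 5: ['elephant'] (min_width=8, slack=6)
Line 6: ['butterfly'] (min_width=9, slack=5)
Line 7: ['calendar', 'moon'] (min_width=13, slack=1)
Line 8: ['to', 'bed'] (min_width=6, slack=8)
Line 9: ['distance'] (min_width=8, slack=6)
Line 10: ['mineral'] (min_width=7, slack=7)

Answer: |compound      |
|guitar      if|
|diamond       |
|lightbulb been|
|elephant      |
|butterfly     |
|calendar  moon|
|to         bed|
|distance      |
|mineral       |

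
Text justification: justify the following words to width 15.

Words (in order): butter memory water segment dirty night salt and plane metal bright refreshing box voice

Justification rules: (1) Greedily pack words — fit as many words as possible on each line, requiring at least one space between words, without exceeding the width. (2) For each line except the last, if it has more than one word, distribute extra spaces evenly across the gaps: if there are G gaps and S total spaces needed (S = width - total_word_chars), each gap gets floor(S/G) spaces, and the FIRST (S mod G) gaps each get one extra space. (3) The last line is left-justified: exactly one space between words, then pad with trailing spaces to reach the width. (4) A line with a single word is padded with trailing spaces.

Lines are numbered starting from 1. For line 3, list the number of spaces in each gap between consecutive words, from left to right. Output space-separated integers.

Line 1: ['butter', 'memory'] (min_width=13, slack=2)
Line 2: ['water', 'segment'] (min_width=13, slack=2)
Line 3: ['dirty', 'night'] (min_width=11, slack=4)
Line 4: ['salt', 'and', 'plane'] (min_width=14, slack=1)
Line 5: ['metal', 'bright'] (min_width=12, slack=3)
Line 6: ['refreshing', 'box'] (min_width=14, slack=1)
Line 7: ['voice'] (min_width=5, slack=10)

Answer: 5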